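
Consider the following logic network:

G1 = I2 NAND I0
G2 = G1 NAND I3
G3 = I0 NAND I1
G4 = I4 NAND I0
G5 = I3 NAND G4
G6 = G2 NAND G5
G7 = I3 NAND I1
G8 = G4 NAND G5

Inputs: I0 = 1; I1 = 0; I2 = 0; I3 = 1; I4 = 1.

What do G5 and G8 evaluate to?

G5 = 1, G8 = 1

G4 = I4 NAND I0 = 1 NAND 1 = 0
G5 = I3 NAND G4 = 1 NAND 0 = 1
G8 = G4 NAND G5 = 0 NAND 1 = 1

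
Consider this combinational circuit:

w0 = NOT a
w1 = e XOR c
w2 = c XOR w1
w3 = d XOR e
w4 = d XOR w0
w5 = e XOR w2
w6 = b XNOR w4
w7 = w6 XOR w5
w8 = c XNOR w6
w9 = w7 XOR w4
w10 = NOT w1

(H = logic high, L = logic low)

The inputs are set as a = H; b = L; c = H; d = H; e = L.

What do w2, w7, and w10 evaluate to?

w0 = NOT a = NOT H = L
w1 = e XOR c = L XOR H = H
w2 = c XOR w1 = H XOR H = L
w4 = d XOR w0 = H XOR L = H
w5 = e XOR w2 = L XOR L = L
w6 = b XNOR w4 = L XNOR H = L
w7 = w6 XOR w5 = L XOR L = L
w10 = NOT w1 = NOT H = L

w2 = L, w7 = L, w10 = L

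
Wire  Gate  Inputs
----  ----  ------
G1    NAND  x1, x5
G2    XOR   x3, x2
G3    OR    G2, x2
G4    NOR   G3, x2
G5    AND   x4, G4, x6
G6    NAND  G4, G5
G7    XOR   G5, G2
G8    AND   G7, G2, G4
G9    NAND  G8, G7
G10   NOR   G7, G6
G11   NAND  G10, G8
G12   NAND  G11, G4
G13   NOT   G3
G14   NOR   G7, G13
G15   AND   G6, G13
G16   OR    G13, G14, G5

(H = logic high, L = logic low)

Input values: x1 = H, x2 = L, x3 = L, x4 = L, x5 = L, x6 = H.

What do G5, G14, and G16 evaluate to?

G5 = L, G14 = L, G16 = H

G2 = x3 XOR x2 = L XOR L = L
G3 = G2 OR x2 = L OR L = L
G4 = G3 NOR x2 = L NOR L = H
G5 = x4 AND G4 AND x6 = L AND H AND H = L
G7 = G5 XOR G2 = L XOR L = L
G13 = NOT G3 = NOT L = H
G14 = G7 NOR G13 = L NOR H = L
G16 = G13 OR G14 OR G5 = H OR L OR L = H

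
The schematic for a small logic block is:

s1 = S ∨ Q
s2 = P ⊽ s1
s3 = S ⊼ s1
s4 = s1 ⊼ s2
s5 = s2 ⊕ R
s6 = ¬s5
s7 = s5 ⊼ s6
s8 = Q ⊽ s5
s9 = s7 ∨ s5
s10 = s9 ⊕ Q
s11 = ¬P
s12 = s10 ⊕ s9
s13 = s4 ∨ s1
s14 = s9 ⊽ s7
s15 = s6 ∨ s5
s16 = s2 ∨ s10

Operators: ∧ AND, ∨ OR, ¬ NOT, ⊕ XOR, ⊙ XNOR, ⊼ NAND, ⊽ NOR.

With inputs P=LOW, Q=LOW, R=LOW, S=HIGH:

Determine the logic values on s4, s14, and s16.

s4 = HIGH; s14 = LOW; s16 = HIGH

s1 = S OR Q = HIGH OR LOW = HIGH
s2 = P NOR s1 = LOW NOR HIGH = LOW
s4 = s1 NAND s2 = HIGH NAND LOW = HIGH
s5 = s2 XOR R = LOW XOR LOW = LOW
s6 = NOT s5 = NOT LOW = HIGH
s7 = s5 NAND s6 = LOW NAND HIGH = HIGH
s9 = s7 OR s5 = HIGH OR LOW = HIGH
s10 = s9 XOR Q = HIGH XOR LOW = HIGH
s14 = s9 NOR s7 = HIGH NOR HIGH = LOW
s16 = s2 OR s10 = LOW OR HIGH = HIGH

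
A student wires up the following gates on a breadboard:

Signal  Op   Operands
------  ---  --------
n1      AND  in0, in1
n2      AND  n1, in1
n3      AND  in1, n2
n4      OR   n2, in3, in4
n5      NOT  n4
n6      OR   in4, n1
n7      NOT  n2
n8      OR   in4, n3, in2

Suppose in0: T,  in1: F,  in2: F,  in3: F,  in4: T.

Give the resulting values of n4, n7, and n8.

n4 = T, n7 = T, n8 = T

n1 = in0 AND in1 = T AND F = F
n2 = n1 AND in1 = F AND F = F
n3 = in1 AND n2 = F AND F = F
n4 = n2 OR in3 OR in4 = F OR F OR T = T
n7 = NOT n2 = NOT F = T
n8 = in4 OR n3 OR in2 = T OR F OR F = T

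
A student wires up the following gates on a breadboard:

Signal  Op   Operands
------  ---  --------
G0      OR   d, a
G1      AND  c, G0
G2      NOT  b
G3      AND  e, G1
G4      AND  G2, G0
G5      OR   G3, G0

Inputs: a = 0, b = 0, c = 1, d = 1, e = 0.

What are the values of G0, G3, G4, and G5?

G0 = d OR a = 1 OR 0 = 1
G1 = c AND G0 = 1 AND 1 = 1
G2 = NOT b = NOT 0 = 1
G3 = e AND G1 = 0 AND 1 = 0
G4 = G2 AND G0 = 1 AND 1 = 1
G5 = G3 OR G0 = 0 OR 1 = 1

G0 = 1, G3 = 0, G4 = 1, G5 = 1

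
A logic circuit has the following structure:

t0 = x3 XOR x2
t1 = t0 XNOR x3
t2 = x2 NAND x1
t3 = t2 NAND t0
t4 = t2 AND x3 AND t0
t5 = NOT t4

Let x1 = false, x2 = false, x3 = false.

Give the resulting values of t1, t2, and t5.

t0 = x3 XOR x2 = false XOR false = false
t1 = t0 XNOR x3 = false XNOR false = true
t2 = x2 NAND x1 = false NAND false = true
t4 = t2 AND x3 AND t0 = true AND false AND false = false
t5 = NOT t4 = NOT false = true

t1 = true, t2 = true, t5 = true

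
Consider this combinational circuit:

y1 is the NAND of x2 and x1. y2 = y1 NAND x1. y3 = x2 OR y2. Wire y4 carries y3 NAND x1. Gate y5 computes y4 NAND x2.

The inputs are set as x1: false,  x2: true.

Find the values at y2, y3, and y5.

y2 = true; y3 = true; y5 = false

y1 = x2 NAND x1 = true NAND false = true
y2 = y1 NAND x1 = true NAND false = true
y3 = x2 OR y2 = true OR true = true
y4 = y3 NAND x1 = true NAND false = true
y5 = y4 NAND x2 = true NAND true = false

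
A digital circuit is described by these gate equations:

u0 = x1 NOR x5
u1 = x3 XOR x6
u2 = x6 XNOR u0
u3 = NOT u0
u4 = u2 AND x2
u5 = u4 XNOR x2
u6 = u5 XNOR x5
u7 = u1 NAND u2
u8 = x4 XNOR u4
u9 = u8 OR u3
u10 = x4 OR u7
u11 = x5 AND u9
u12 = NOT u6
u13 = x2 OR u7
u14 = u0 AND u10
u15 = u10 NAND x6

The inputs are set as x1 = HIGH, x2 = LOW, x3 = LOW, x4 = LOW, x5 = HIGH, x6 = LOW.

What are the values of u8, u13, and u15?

u8 = HIGH, u13 = HIGH, u15 = HIGH

u0 = x1 NOR x5 = HIGH NOR HIGH = LOW
u1 = x3 XOR x6 = LOW XOR LOW = LOW
u2 = x6 XNOR u0 = LOW XNOR LOW = HIGH
u4 = u2 AND x2 = HIGH AND LOW = LOW
u7 = u1 NAND u2 = LOW NAND HIGH = HIGH
u8 = x4 XNOR u4 = LOW XNOR LOW = HIGH
u10 = x4 OR u7 = LOW OR HIGH = HIGH
u13 = x2 OR u7 = LOW OR HIGH = HIGH
u15 = u10 NAND x6 = HIGH NAND LOW = HIGH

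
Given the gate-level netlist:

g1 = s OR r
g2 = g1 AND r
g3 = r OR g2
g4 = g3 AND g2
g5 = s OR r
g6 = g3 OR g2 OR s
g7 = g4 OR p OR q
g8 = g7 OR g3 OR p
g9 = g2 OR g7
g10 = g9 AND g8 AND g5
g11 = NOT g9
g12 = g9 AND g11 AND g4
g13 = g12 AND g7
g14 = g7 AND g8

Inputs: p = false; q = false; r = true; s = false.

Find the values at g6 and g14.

g6 = true  g14 = true

g1 = s OR r = false OR true = true
g2 = g1 AND r = true AND true = true
g3 = r OR g2 = true OR true = true
g4 = g3 AND g2 = true AND true = true
g6 = g3 OR g2 OR s = true OR true OR false = true
g7 = g4 OR p OR q = true OR false OR false = true
g8 = g7 OR g3 OR p = true OR true OR false = true
g14 = g7 AND g8 = true AND true = true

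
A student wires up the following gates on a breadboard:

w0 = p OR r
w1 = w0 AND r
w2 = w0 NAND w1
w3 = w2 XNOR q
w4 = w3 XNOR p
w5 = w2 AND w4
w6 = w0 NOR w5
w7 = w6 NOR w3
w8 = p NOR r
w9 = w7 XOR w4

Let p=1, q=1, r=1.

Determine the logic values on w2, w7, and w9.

w0 = p OR r = 1 OR 1 = 1
w1 = w0 AND r = 1 AND 1 = 1
w2 = w0 NAND w1 = 1 NAND 1 = 0
w3 = w2 XNOR q = 0 XNOR 1 = 0
w4 = w3 XNOR p = 0 XNOR 1 = 0
w5 = w2 AND w4 = 0 AND 0 = 0
w6 = w0 NOR w5 = 1 NOR 0 = 0
w7 = w6 NOR w3 = 0 NOR 0 = 1
w9 = w7 XOR w4 = 1 XOR 0 = 1

w2 = 0; w7 = 1; w9 = 1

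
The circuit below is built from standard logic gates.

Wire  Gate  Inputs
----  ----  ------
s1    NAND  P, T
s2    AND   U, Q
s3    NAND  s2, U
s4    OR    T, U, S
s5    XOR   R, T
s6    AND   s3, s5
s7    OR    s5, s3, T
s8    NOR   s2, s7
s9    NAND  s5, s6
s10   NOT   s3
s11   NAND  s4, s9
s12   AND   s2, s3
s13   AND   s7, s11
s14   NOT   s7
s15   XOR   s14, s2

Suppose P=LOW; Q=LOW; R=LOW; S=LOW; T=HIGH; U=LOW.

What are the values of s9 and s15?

s2 = U AND Q = LOW AND LOW = LOW
s3 = s2 NAND U = LOW NAND LOW = HIGH
s5 = R XOR T = LOW XOR HIGH = HIGH
s6 = s3 AND s5 = HIGH AND HIGH = HIGH
s7 = s5 OR s3 OR T = HIGH OR HIGH OR HIGH = HIGH
s9 = s5 NAND s6 = HIGH NAND HIGH = LOW
s14 = NOT s7 = NOT HIGH = LOW
s15 = s14 XOR s2 = LOW XOR LOW = LOW

s9 = LOW  s15 = LOW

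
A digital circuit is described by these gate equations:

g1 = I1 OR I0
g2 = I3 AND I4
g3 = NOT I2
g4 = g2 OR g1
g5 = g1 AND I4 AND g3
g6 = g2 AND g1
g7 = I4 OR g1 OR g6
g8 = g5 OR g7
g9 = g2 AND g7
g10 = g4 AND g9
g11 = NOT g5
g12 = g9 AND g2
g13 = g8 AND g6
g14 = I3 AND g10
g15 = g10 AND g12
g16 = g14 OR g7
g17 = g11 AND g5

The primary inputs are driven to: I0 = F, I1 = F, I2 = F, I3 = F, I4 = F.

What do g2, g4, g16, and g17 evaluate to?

g1 = I1 OR I0 = F OR F = F
g2 = I3 AND I4 = F AND F = F
g3 = NOT I2 = NOT F = T
g4 = g2 OR g1 = F OR F = F
g5 = g1 AND I4 AND g3 = F AND F AND T = F
g6 = g2 AND g1 = F AND F = F
g7 = I4 OR g1 OR g6 = F OR F OR F = F
g9 = g2 AND g7 = F AND F = F
g10 = g4 AND g9 = F AND F = F
g11 = NOT g5 = NOT F = T
g14 = I3 AND g10 = F AND F = F
g16 = g14 OR g7 = F OR F = F
g17 = g11 AND g5 = T AND F = F

g2 = F, g4 = F, g16 = F, g17 = F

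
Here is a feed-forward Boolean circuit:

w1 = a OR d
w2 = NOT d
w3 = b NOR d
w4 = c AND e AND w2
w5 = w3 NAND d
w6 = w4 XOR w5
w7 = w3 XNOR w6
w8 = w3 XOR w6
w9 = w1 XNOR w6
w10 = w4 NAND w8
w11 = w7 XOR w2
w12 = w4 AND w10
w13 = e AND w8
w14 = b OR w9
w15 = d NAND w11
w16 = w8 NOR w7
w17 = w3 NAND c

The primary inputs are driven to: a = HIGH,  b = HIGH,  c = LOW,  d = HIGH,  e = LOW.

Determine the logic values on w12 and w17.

w12 = LOW  w17 = HIGH

w2 = NOT d = NOT HIGH = LOW
w3 = b NOR d = HIGH NOR HIGH = LOW
w4 = c AND e AND w2 = LOW AND LOW AND LOW = LOW
w5 = w3 NAND d = LOW NAND HIGH = HIGH
w6 = w4 XOR w5 = LOW XOR HIGH = HIGH
w8 = w3 XOR w6 = LOW XOR HIGH = HIGH
w10 = w4 NAND w8 = LOW NAND HIGH = HIGH
w12 = w4 AND w10 = LOW AND HIGH = LOW
w17 = w3 NAND c = LOW NAND LOW = HIGH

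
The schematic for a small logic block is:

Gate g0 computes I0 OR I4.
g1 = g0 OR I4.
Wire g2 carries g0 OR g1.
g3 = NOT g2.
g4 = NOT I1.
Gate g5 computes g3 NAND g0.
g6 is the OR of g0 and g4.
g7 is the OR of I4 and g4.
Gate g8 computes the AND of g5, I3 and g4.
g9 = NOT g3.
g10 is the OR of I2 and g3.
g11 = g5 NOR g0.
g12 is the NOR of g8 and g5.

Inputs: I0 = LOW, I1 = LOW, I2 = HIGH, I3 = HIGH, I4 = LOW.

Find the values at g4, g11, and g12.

g4 = HIGH; g11 = LOW; g12 = LOW

g0 = I0 OR I4 = LOW OR LOW = LOW
g1 = g0 OR I4 = LOW OR LOW = LOW
g2 = g0 OR g1 = LOW OR LOW = LOW
g3 = NOT g2 = NOT LOW = HIGH
g4 = NOT I1 = NOT LOW = HIGH
g5 = g3 NAND g0 = HIGH NAND LOW = HIGH
g8 = g5 AND I3 AND g4 = HIGH AND HIGH AND HIGH = HIGH
g11 = g5 NOR g0 = HIGH NOR LOW = LOW
g12 = g8 NOR g5 = HIGH NOR HIGH = LOW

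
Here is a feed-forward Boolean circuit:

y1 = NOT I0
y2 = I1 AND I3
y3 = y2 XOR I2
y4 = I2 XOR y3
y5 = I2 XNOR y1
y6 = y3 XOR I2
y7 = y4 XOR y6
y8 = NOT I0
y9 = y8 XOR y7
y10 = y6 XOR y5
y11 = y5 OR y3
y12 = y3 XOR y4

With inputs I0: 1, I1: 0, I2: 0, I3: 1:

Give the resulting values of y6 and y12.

y6 = 0  y12 = 0

y2 = I1 AND I3 = 0 AND 1 = 0
y3 = y2 XOR I2 = 0 XOR 0 = 0
y4 = I2 XOR y3 = 0 XOR 0 = 0
y6 = y3 XOR I2 = 0 XOR 0 = 0
y12 = y3 XOR y4 = 0 XOR 0 = 0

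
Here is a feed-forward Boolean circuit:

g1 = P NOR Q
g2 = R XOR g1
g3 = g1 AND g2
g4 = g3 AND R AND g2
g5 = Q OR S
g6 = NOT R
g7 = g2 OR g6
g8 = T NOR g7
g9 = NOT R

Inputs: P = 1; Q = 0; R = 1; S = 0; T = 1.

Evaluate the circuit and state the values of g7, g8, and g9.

g7 = 1, g8 = 0, g9 = 0

g1 = P NOR Q = 1 NOR 0 = 0
g2 = R XOR g1 = 1 XOR 0 = 1
g6 = NOT R = NOT 1 = 0
g7 = g2 OR g6 = 1 OR 0 = 1
g8 = T NOR g7 = 1 NOR 1 = 0
g9 = NOT R = NOT 1 = 0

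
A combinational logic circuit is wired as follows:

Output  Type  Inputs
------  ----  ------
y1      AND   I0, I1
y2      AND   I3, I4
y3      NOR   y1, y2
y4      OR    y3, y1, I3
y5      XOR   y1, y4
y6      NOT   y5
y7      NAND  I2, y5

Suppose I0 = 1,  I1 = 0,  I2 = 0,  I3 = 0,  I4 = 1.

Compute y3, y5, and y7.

y1 = I0 AND I1 = 1 AND 0 = 0
y2 = I3 AND I4 = 0 AND 1 = 0
y3 = y1 NOR y2 = 0 NOR 0 = 1
y4 = y3 OR y1 OR I3 = 1 OR 0 OR 0 = 1
y5 = y1 XOR y4 = 0 XOR 1 = 1
y7 = I2 NAND y5 = 0 NAND 1 = 1

y3 = 1, y5 = 1, y7 = 1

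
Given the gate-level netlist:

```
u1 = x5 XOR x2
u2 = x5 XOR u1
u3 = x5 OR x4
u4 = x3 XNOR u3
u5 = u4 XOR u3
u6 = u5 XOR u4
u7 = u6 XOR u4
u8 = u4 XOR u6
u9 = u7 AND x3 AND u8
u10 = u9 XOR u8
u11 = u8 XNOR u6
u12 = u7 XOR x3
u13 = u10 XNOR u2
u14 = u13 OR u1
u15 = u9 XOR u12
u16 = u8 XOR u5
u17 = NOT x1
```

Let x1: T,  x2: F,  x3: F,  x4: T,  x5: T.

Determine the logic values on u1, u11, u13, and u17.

u1 = x5 XOR x2 = T XOR F = T
u2 = x5 XOR u1 = T XOR T = F
u3 = x5 OR x4 = T OR T = T
u4 = x3 XNOR u3 = F XNOR T = F
u5 = u4 XOR u3 = F XOR T = T
u6 = u5 XOR u4 = T XOR F = T
u7 = u6 XOR u4 = T XOR F = T
u8 = u4 XOR u6 = F XOR T = T
u9 = u7 AND x3 AND u8 = T AND F AND T = F
u10 = u9 XOR u8 = F XOR T = T
u11 = u8 XNOR u6 = T XNOR T = T
u13 = u10 XNOR u2 = T XNOR F = F
u17 = NOT x1 = NOT T = F

u1 = T, u11 = T, u13 = F, u17 = F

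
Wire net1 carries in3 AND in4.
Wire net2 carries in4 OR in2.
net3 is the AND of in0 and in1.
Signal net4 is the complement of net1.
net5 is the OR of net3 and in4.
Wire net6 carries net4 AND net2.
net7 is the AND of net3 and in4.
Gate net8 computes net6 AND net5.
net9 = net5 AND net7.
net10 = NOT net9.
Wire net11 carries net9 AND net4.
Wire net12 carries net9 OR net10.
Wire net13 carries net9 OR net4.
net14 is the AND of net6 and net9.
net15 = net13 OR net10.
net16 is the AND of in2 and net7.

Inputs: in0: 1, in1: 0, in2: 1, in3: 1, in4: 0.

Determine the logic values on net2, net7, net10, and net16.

net2 = 1, net7 = 0, net10 = 1, net16 = 0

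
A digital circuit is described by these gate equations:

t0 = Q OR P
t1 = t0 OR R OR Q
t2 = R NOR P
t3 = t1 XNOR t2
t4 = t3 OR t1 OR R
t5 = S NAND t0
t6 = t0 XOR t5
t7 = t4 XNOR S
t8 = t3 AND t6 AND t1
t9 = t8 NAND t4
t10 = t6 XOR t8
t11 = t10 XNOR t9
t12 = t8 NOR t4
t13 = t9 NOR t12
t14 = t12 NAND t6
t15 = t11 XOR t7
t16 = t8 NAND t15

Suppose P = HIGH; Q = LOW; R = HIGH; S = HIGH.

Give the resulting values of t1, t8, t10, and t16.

t0 = Q OR P = LOW OR HIGH = HIGH
t1 = t0 OR R OR Q = HIGH OR HIGH OR LOW = HIGH
t2 = R NOR P = HIGH NOR HIGH = LOW
t3 = t1 XNOR t2 = HIGH XNOR LOW = LOW
t4 = t3 OR t1 OR R = LOW OR HIGH OR HIGH = HIGH
t5 = S NAND t0 = HIGH NAND HIGH = LOW
t6 = t0 XOR t5 = HIGH XOR LOW = HIGH
t7 = t4 XNOR S = HIGH XNOR HIGH = HIGH
t8 = t3 AND t6 AND t1 = LOW AND HIGH AND HIGH = LOW
t9 = t8 NAND t4 = LOW NAND HIGH = HIGH
t10 = t6 XOR t8 = HIGH XOR LOW = HIGH
t11 = t10 XNOR t9 = HIGH XNOR HIGH = HIGH
t15 = t11 XOR t7 = HIGH XOR HIGH = LOW
t16 = t8 NAND t15 = LOW NAND LOW = HIGH

t1 = HIGH  t8 = LOW  t10 = HIGH  t16 = HIGH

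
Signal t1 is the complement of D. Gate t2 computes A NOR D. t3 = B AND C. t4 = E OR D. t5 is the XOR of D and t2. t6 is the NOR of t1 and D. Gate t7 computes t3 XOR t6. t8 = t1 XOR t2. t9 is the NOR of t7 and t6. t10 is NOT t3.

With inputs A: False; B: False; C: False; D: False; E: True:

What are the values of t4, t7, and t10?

t1 = NOT D = NOT False = True
t3 = B AND C = False AND False = False
t4 = E OR D = True OR False = True
t6 = t1 NOR D = True NOR False = False
t7 = t3 XOR t6 = False XOR False = False
t10 = NOT t3 = NOT False = True

t4 = True  t7 = False  t10 = True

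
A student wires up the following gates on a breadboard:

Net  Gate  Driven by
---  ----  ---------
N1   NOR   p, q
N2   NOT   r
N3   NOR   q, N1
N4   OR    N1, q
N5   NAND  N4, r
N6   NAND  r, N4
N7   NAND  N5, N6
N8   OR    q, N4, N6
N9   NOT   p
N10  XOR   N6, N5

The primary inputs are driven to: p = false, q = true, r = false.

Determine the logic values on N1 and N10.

N1 = p NOR q = false NOR true = false
N4 = N1 OR q = false OR true = true
N5 = N4 NAND r = true NAND false = true
N6 = r NAND N4 = false NAND true = true
N10 = N6 XOR N5 = true XOR true = false

N1 = false, N10 = false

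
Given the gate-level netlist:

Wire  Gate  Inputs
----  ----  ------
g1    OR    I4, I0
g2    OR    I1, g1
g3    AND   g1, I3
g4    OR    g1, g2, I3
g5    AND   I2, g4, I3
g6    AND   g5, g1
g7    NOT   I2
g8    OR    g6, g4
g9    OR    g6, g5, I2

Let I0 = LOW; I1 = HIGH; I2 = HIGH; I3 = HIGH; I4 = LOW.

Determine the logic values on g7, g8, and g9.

g7 = LOW  g8 = HIGH  g9 = HIGH

g1 = I4 OR I0 = LOW OR LOW = LOW
g2 = I1 OR g1 = HIGH OR LOW = HIGH
g4 = g1 OR g2 OR I3 = LOW OR HIGH OR HIGH = HIGH
g5 = I2 AND g4 AND I3 = HIGH AND HIGH AND HIGH = HIGH
g6 = g5 AND g1 = HIGH AND LOW = LOW
g7 = NOT I2 = NOT HIGH = LOW
g8 = g6 OR g4 = LOW OR HIGH = HIGH
g9 = g6 OR g5 OR I2 = LOW OR HIGH OR HIGH = HIGH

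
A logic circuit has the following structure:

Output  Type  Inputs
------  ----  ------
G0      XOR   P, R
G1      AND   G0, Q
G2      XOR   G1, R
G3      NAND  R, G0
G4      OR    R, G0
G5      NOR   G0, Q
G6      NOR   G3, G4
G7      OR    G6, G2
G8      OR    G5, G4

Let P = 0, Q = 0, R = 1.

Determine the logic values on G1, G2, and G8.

G0 = P XOR R = 0 XOR 1 = 1
G1 = G0 AND Q = 1 AND 0 = 0
G2 = G1 XOR R = 0 XOR 1 = 1
G4 = R OR G0 = 1 OR 1 = 1
G5 = G0 NOR Q = 1 NOR 0 = 0
G8 = G5 OR G4 = 0 OR 1 = 1

G1 = 0  G2 = 1  G8 = 1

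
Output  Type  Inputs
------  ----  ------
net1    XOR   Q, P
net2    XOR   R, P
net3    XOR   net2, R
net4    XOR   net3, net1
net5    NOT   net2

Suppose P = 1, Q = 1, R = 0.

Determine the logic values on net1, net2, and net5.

net1 = Q XOR P = 1 XOR 1 = 0
net2 = R XOR P = 0 XOR 1 = 1
net5 = NOT net2 = NOT 1 = 0

net1 = 0  net2 = 1  net5 = 0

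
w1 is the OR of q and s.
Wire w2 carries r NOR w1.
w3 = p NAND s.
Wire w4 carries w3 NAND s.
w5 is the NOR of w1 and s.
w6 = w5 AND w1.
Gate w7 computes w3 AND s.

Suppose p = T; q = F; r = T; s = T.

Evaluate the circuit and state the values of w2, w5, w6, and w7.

w1 = q OR s = F OR T = T
w2 = r NOR w1 = T NOR T = F
w3 = p NAND s = T NAND T = F
w5 = w1 NOR s = T NOR T = F
w6 = w5 AND w1 = F AND T = F
w7 = w3 AND s = F AND T = F

w2 = F; w5 = F; w6 = F; w7 = F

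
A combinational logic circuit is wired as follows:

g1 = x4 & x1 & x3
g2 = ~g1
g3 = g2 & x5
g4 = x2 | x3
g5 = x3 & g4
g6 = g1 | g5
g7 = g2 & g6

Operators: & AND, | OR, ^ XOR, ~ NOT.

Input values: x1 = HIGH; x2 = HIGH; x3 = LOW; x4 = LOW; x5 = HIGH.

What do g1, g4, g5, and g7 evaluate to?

g1 = x4 AND x1 AND x3 = LOW AND HIGH AND LOW = LOW
g2 = NOT g1 = NOT LOW = HIGH
g4 = x2 OR x3 = HIGH OR LOW = HIGH
g5 = x3 AND g4 = LOW AND HIGH = LOW
g6 = g1 OR g5 = LOW OR LOW = LOW
g7 = g2 AND g6 = HIGH AND LOW = LOW

g1 = LOW, g4 = HIGH, g5 = LOW, g7 = LOW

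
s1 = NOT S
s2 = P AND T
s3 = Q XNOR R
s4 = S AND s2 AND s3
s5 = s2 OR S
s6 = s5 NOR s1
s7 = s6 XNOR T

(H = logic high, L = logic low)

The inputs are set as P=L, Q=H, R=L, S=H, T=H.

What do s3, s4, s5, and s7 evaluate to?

s3 = L  s4 = L  s5 = H  s7 = L

s1 = NOT S = NOT H = L
s2 = P AND T = L AND H = L
s3 = Q XNOR R = H XNOR L = L
s4 = S AND s2 AND s3 = H AND L AND L = L
s5 = s2 OR S = L OR H = H
s6 = s5 NOR s1 = H NOR L = L
s7 = s6 XNOR T = L XNOR H = L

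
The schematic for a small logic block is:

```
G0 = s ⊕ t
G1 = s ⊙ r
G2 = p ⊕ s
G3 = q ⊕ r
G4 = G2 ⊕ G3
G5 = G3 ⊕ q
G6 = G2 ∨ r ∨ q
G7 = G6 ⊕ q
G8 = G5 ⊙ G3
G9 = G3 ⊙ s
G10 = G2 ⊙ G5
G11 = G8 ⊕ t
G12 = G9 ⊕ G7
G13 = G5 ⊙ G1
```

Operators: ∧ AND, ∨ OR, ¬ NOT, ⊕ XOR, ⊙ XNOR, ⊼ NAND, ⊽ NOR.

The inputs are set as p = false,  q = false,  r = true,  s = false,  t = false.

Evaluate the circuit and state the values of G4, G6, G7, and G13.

G1 = s XNOR r = false XNOR true = false
G2 = p XOR s = false XOR false = false
G3 = q XOR r = false XOR true = true
G4 = G2 XOR G3 = false XOR true = true
G5 = G3 XOR q = true XOR false = true
G6 = G2 OR r OR q = false OR true OR false = true
G7 = G6 XOR q = true XOR false = true
G13 = G5 XNOR G1 = true XNOR false = false

G4 = true  G6 = true  G7 = true  G13 = false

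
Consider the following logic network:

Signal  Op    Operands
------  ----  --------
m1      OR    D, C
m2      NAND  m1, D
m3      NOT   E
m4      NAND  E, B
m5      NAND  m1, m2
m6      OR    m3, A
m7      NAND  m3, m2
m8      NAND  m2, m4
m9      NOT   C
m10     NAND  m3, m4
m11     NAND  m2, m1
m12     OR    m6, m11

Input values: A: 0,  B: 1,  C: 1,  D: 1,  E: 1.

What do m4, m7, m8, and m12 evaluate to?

m4 = 0  m7 = 1  m8 = 1  m12 = 1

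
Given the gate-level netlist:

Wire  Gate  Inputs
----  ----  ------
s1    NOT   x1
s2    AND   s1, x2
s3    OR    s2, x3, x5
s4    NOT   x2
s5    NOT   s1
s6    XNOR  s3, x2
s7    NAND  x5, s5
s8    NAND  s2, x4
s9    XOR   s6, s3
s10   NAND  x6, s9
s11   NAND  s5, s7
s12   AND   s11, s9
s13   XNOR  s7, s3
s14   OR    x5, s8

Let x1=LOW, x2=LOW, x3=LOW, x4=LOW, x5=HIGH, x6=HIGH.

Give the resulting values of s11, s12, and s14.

s11 = HIGH; s12 = HIGH; s14 = HIGH

s1 = NOT x1 = NOT LOW = HIGH
s2 = s1 AND x2 = HIGH AND LOW = LOW
s3 = s2 OR x3 OR x5 = LOW OR LOW OR HIGH = HIGH
s5 = NOT s1 = NOT HIGH = LOW
s6 = s3 XNOR x2 = HIGH XNOR LOW = LOW
s7 = x5 NAND s5 = HIGH NAND LOW = HIGH
s8 = s2 NAND x4 = LOW NAND LOW = HIGH
s9 = s6 XOR s3 = LOW XOR HIGH = HIGH
s11 = s5 NAND s7 = LOW NAND HIGH = HIGH
s12 = s11 AND s9 = HIGH AND HIGH = HIGH
s14 = x5 OR s8 = HIGH OR HIGH = HIGH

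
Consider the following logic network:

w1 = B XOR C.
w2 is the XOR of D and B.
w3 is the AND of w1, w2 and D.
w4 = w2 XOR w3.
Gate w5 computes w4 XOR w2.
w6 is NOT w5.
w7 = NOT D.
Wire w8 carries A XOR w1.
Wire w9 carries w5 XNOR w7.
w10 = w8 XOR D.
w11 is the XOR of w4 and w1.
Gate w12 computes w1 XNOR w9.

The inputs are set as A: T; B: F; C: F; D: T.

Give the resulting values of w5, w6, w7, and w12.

w1 = B XOR C = F XOR F = F
w2 = D XOR B = T XOR F = T
w3 = w1 AND w2 AND D = F AND T AND T = F
w4 = w2 XOR w3 = T XOR F = T
w5 = w4 XOR w2 = T XOR T = F
w6 = NOT w5 = NOT F = T
w7 = NOT D = NOT T = F
w9 = w5 XNOR w7 = F XNOR F = T
w12 = w1 XNOR w9 = F XNOR T = F

w5 = F, w6 = T, w7 = F, w12 = F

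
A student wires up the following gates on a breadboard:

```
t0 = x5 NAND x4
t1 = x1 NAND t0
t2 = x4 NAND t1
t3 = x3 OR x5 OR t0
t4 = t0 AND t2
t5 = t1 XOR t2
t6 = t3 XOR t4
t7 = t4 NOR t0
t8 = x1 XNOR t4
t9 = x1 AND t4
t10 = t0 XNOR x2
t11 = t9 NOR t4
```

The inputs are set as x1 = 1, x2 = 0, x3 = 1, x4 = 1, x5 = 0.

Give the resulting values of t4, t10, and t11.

t4 = 1  t10 = 0  t11 = 0

t0 = x5 NAND x4 = 0 NAND 1 = 1
t1 = x1 NAND t0 = 1 NAND 1 = 0
t2 = x4 NAND t1 = 1 NAND 0 = 1
t4 = t0 AND t2 = 1 AND 1 = 1
t9 = x1 AND t4 = 1 AND 1 = 1
t10 = t0 XNOR x2 = 1 XNOR 0 = 0
t11 = t9 NOR t4 = 1 NOR 1 = 0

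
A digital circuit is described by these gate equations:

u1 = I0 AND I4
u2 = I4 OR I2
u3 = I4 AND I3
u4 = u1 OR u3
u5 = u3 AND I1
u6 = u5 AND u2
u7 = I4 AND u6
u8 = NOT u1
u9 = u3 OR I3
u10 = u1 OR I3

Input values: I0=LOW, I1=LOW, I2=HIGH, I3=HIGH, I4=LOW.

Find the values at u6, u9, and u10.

u1 = I0 AND I4 = LOW AND LOW = LOW
u2 = I4 OR I2 = LOW OR HIGH = HIGH
u3 = I4 AND I3 = LOW AND HIGH = LOW
u5 = u3 AND I1 = LOW AND LOW = LOW
u6 = u5 AND u2 = LOW AND HIGH = LOW
u9 = u3 OR I3 = LOW OR HIGH = HIGH
u10 = u1 OR I3 = LOW OR HIGH = HIGH

u6 = LOW, u9 = HIGH, u10 = HIGH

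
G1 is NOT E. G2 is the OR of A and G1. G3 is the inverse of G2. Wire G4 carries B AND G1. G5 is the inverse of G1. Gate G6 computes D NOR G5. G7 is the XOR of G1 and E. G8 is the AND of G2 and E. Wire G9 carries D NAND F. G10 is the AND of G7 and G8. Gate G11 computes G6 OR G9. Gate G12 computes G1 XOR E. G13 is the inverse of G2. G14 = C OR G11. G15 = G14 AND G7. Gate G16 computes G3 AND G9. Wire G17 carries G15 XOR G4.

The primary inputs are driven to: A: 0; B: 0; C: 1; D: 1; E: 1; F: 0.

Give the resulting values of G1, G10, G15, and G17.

G1 = NOT E = NOT 1 = 0
G2 = A OR G1 = 0 OR 0 = 0
G4 = B AND G1 = 0 AND 0 = 0
G5 = NOT G1 = NOT 0 = 1
G6 = D NOR G5 = 1 NOR 1 = 0
G7 = G1 XOR E = 0 XOR 1 = 1
G8 = G2 AND E = 0 AND 1 = 0
G9 = D NAND F = 1 NAND 0 = 1
G10 = G7 AND G8 = 1 AND 0 = 0
G11 = G6 OR G9 = 0 OR 1 = 1
G14 = C OR G11 = 1 OR 1 = 1
G15 = G14 AND G7 = 1 AND 1 = 1
G17 = G15 XOR G4 = 1 XOR 0 = 1

G1 = 0  G10 = 0  G15 = 1  G17 = 1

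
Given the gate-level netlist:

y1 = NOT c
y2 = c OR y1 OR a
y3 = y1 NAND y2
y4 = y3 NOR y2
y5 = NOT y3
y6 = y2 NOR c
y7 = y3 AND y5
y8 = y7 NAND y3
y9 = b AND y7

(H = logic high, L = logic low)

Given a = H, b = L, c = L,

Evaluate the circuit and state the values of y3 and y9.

y1 = NOT c = NOT L = H
y2 = c OR y1 OR a = L OR H OR H = H
y3 = y1 NAND y2 = H NAND H = L
y5 = NOT y3 = NOT L = H
y7 = y3 AND y5 = L AND H = L
y9 = b AND y7 = L AND L = L

y3 = L; y9 = L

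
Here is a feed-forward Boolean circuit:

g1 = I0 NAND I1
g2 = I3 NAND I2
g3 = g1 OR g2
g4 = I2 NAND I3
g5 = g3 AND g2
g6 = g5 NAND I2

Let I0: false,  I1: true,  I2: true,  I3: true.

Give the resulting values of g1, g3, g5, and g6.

g1 = I0 NAND I1 = false NAND true = true
g2 = I3 NAND I2 = true NAND true = false
g3 = g1 OR g2 = true OR false = true
g5 = g3 AND g2 = true AND false = false
g6 = g5 NAND I2 = false NAND true = true

g1 = true  g3 = true  g5 = false  g6 = true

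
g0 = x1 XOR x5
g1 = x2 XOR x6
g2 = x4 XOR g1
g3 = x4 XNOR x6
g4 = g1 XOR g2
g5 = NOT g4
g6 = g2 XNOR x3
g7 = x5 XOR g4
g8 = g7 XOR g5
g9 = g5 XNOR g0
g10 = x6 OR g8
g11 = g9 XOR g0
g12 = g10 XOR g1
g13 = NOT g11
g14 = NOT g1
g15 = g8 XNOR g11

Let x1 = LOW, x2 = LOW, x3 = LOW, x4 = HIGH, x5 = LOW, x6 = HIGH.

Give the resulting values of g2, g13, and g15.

g0 = x1 XOR x5 = LOW XOR LOW = LOW
g1 = x2 XOR x6 = LOW XOR HIGH = HIGH
g2 = x4 XOR g1 = HIGH XOR HIGH = LOW
g4 = g1 XOR g2 = HIGH XOR LOW = HIGH
g5 = NOT g4 = NOT HIGH = LOW
g7 = x5 XOR g4 = LOW XOR HIGH = HIGH
g8 = g7 XOR g5 = HIGH XOR LOW = HIGH
g9 = g5 XNOR g0 = LOW XNOR LOW = HIGH
g11 = g9 XOR g0 = HIGH XOR LOW = HIGH
g13 = NOT g11 = NOT HIGH = LOW
g15 = g8 XNOR g11 = HIGH XNOR HIGH = HIGH

g2 = LOW; g13 = LOW; g15 = HIGH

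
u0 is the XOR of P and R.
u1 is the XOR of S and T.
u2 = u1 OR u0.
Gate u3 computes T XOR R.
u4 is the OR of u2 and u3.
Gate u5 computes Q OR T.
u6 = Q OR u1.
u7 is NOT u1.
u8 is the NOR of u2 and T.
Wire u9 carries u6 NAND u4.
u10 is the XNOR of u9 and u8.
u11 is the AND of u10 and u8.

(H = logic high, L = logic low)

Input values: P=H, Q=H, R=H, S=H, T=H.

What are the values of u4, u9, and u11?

u4 = L; u9 = H; u11 = L

u0 = P XOR R = H XOR H = L
u1 = S XOR T = H XOR H = L
u2 = u1 OR u0 = L OR L = L
u3 = T XOR R = H XOR H = L
u4 = u2 OR u3 = L OR L = L
u6 = Q OR u1 = H OR L = H
u8 = u2 NOR T = L NOR H = L
u9 = u6 NAND u4 = H NAND L = H
u10 = u9 XNOR u8 = H XNOR L = L
u11 = u10 AND u8 = L AND L = L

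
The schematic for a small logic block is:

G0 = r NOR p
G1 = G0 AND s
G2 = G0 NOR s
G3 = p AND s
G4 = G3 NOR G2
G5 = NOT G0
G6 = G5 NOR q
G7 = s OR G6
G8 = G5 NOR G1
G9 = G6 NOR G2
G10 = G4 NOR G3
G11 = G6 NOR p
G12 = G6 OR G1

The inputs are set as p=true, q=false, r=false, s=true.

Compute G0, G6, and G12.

G0 = false, G6 = false, G12 = false

G0 = r NOR p = false NOR true = false
G1 = G0 AND s = false AND true = false
G5 = NOT G0 = NOT false = true
G6 = G5 NOR q = true NOR false = false
G12 = G6 OR G1 = false OR false = false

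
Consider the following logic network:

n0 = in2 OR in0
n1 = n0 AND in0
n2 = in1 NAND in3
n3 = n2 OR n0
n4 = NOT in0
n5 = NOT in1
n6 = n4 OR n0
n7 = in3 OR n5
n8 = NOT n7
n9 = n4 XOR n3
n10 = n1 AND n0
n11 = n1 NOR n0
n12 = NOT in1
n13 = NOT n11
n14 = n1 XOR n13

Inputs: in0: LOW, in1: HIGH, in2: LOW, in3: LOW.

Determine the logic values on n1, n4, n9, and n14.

n1 = LOW; n4 = HIGH; n9 = LOW; n14 = LOW

n0 = in2 OR in0 = LOW OR LOW = LOW
n1 = n0 AND in0 = LOW AND LOW = LOW
n2 = in1 NAND in3 = HIGH NAND LOW = HIGH
n3 = n2 OR n0 = HIGH OR LOW = HIGH
n4 = NOT in0 = NOT LOW = HIGH
n9 = n4 XOR n3 = HIGH XOR HIGH = LOW
n11 = n1 NOR n0 = LOW NOR LOW = HIGH
n13 = NOT n11 = NOT HIGH = LOW
n14 = n1 XOR n13 = LOW XOR LOW = LOW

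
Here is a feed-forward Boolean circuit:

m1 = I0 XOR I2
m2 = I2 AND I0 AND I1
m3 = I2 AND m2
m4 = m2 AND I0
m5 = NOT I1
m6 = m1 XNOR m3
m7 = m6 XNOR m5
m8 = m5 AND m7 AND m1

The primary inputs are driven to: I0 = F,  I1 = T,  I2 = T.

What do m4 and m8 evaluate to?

m4 = F  m8 = F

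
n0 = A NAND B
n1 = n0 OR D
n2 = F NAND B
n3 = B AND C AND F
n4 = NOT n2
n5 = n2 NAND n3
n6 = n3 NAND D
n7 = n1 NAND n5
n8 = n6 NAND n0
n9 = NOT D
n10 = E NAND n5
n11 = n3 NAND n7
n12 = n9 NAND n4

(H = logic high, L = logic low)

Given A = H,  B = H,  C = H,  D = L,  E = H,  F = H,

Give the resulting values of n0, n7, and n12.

n0 = A NAND B = H NAND H = L
n1 = n0 OR D = L OR L = L
n2 = F NAND B = H NAND H = L
n3 = B AND C AND F = H AND H AND H = H
n4 = NOT n2 = NOT L = H
n5 = n2 NAND n3 = L NAND H = H
n7 = n1 NAND n5 = L NAND H = H
n9 = NOT D = NOT L = H
n12 = n9 NAND n4 = H NAND H = L

n0 = L  n7 = H  n12 = L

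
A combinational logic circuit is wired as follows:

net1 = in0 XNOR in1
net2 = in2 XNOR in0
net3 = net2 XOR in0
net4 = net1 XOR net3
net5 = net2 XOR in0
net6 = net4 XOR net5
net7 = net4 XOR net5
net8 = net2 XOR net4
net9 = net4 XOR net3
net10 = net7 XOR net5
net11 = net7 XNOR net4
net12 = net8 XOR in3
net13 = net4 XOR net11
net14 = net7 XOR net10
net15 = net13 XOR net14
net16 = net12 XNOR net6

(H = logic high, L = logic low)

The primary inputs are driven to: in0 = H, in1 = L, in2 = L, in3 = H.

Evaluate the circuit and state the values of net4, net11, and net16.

net4 = H  net11 = L  net16 = H

net1 = in0 XNOR in1 = H XNOR L = L
net2 = in2 XNOR in0 = L XNOR H = L
net3 = net2 XOR in0 = L XOR H = H
net4 = net1 XOR net3 = L XOR H = H
net5 = net2 XOR in0 = L XOR H = H
net6 = net4 XOR net5 = H XOR H = L
net7 = net4 XOR net5 = H XOR H = L
net8 = net2 XOR net4 = L XOR H = H
net11 = net7 XNOR net4 = L XNOR H = L
net12 = net8 XOR in3 = H XOR H = L
net16 = net12 XNOR net6 = L XNOR L = H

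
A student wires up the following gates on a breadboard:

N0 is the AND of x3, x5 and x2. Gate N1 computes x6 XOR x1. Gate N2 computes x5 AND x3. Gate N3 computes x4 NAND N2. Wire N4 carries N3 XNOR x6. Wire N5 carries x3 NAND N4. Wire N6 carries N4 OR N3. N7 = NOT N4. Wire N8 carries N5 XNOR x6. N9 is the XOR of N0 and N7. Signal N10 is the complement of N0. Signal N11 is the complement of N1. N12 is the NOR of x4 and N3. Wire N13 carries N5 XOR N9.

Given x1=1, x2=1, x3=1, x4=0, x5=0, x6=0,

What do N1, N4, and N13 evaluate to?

N1 = 1  N4 = 0  N13 = 0

N0 = x3 AND x5 AND x2 = 1 AND 0 AND 1 = 0
N1 = x6 XOR x1 = 0 XOR 1 = 1
N2 = x5 AND x3 = 0 AND 1 = 0
N3 = x4 NAND N2 = 0 NAND 0 = 1
N4 = N3 XNOR x6 = 1 XNOR 0 = 0
N5 = x3 NAND N4 = 1 NAND 0 = 1
N7 = NOT N4 = NOT 0 = 1
N9 = N0 XOR N7 = 0 XOR 1 = 1
N13 = N5 XOR N9 = 1 XOR 1 = 0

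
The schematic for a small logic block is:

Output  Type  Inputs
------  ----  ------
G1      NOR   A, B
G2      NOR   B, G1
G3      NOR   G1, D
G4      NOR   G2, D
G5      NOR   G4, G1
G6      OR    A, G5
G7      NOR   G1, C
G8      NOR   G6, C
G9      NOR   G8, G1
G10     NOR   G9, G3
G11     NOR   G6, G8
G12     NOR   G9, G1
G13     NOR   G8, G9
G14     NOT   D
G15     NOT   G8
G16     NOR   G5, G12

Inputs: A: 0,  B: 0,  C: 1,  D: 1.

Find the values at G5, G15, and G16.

G1 = A NOR B = 0 NOR 0 = 1
G2 = B NOR G1 = 0 NOR 1 = 0
G4 = G2 NOR D = 0 NOR 1 = 0
G5 = G4 NOR G1 = 0 NOR 1 = 0
G6 = A OR G5 = 0 OR 0 = 0
G8 = G6 NOR C = 0 NOR 1 = 0
G9 = G8 NOR G1 = 0 NOR 1 = 0
G12 = G9 NOR G1 = 0 NOR 1 = 0
G15 = NOT G8 = NOT 0 = 1
G16 = G5 NOR G12 = 0 NOR 0 = 1

G5 = 0, G15 = 1, G16 = 1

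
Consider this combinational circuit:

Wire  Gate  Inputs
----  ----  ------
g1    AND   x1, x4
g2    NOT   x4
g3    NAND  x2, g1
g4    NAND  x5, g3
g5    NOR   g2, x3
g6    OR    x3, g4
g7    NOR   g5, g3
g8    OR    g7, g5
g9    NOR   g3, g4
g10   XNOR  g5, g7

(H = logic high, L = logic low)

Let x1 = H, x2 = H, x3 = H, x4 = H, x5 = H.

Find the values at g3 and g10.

g3 = L, g10 = L

g1 = x1 AND x4 = H AND H = H
g2 = NOT x4 = NOT H = L
g3 = x2 NAND g1 = H NAND H = L
g5 = g2 NOR x3 = L NOR H = L
g7 = g5 NOR g3 = L NOR L = H
g10 = g5 XNOR g7 = L XNOR H = L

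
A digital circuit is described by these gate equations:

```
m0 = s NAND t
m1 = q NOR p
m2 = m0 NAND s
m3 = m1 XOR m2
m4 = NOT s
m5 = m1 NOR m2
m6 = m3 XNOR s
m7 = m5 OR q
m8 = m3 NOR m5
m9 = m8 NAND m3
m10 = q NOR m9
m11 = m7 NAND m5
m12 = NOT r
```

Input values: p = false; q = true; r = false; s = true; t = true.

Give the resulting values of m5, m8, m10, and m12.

m0 = s NAND t = true NAND true = false
m1 = q NOR p = true NOR false = false
m2 = m0 NAND s = false NAND true = true
m3 = m1 XOR m2 = false XOR true = true
m5 = m1 NOR m2 = false NOR true = false
m8 = m3 NOR m5 = true NOR false = false
m9 = m8 NAND m3 = false NAND true = true
m10 = q NOR m9 = true NOR true = false
m12 = NOT r = NOT false = true

m5 = false; m8 = false; m10 = false; m12 = true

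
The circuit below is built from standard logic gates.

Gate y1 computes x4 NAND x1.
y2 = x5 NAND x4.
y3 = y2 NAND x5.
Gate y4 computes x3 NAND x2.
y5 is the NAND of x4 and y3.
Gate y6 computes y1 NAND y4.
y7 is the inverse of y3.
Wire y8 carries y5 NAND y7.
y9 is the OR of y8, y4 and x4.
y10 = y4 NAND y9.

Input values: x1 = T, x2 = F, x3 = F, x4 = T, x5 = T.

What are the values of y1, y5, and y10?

y1 = F; y5 = F; y10 = F

y1 = x4 NAND x1 = T NAND T = F
y2 = x5 NAND x4 = T NAND T = F
y3 = y2 NAND x5 = F NAND T = T
y4 = x3 NAND x2 = F NAND F = T
y5 = x4 NAND y3 = T NAND T = F
y7 = NOT y3 = NOT T = F
y8 = y5 NAND y7 = F NAND F = T
y9 = y8 OR y4 OR x4 = T OR T OR T = T
y10 = y4 NAND y9 = T NAND T = F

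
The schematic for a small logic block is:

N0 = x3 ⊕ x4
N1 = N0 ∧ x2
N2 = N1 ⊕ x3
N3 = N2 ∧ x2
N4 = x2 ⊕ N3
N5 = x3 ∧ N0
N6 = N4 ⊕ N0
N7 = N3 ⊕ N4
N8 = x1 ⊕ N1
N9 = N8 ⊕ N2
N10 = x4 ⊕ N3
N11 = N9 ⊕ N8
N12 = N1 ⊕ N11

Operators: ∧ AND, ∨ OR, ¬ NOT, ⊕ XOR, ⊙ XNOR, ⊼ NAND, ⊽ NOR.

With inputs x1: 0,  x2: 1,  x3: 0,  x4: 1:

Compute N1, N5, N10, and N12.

N1 = 1; N5 = 0; N10 = 0; N12 = 0

N0 = x3 XOR x4 = 0 XOR 1 = 1
N1 = N0 AND x2 = 1 AND 1 = 1
N2 = N1 XOR x3 = 1 XOR 0 = 1
N3 = N2 AND x2 = 1 AND 1 = 1
N5 = x3 AND N0 = 0 AND 1 = 0
N8 = x1 XOR N1 = 0 XOR 1 = 1
N9 = N8 XOR N2 = 1 XOR 1 = 0
N10 = x4 XOR N3 = 1 XOR 1 = 0
N11 = N9 XOR N8 = 0 XOR 1 = 1
N12 = N1 XOR N11 = 1 XOR 1 = 0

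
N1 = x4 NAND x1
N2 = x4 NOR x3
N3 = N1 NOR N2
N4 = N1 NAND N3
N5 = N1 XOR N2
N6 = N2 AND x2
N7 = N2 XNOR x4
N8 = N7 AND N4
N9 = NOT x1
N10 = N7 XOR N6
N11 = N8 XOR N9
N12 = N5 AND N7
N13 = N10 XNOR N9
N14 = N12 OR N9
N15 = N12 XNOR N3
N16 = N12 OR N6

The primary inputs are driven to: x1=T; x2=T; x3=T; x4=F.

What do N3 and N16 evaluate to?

N3 = F; N16 = T

N1 = x4 NAND x1 = F NAND T = T
N2 = x4 NOR x3 = F NOR T = F
N3 = N1 NOR N2 = T NOR F = F
N5 = N1 XOR N2 = T XOR F = T
N6 = N2 AND x2 = F AND T = F
N7 = N2 XNOR x4 = F XNOR F = T
N12 = N5 AND N7 = T AND T = T
N16 = N12 OR N6 = T OR F = T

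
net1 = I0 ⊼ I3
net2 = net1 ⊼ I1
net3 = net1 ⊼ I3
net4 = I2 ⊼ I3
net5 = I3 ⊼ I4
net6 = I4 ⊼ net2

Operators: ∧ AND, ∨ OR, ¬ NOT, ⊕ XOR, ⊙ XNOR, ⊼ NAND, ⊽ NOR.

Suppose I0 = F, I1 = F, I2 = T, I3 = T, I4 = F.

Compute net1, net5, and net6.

net1 = T; net5 = T; net6 = T

net1 = I0 NAND I3 = F NAND T = T
net2 = net1 NAND I1 = T NAND F = T
net5 = I3 NAND I4 = T NAND F = T
net6 = I4 NAND net2 = F NAND T = T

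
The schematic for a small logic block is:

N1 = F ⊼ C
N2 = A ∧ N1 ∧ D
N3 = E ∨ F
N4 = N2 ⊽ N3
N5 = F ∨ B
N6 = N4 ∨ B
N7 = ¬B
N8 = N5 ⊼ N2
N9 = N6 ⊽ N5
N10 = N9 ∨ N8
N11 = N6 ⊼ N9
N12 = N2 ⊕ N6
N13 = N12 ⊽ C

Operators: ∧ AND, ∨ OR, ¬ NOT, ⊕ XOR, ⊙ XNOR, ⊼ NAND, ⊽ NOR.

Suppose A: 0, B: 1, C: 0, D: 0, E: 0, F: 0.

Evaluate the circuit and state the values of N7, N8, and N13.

N7 = 0  N8 = 1  N13 = 0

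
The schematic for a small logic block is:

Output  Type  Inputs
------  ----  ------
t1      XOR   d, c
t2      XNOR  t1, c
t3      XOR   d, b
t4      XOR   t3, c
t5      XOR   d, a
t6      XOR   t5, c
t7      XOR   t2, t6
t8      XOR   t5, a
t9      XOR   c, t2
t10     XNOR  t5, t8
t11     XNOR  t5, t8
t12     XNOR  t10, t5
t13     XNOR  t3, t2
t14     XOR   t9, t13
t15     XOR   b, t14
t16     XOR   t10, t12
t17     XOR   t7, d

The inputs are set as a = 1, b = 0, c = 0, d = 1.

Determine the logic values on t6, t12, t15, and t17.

t6 = 0, t12 = 1, t15 = 0, t17 = 1

t1 = d XOR c = 1 XOR 0 = 1
t2 = t1 XNOR c = 1 XNOR 0 = 0
t3 = d XOR b = 1 XOR 0 = 1
t5 = d XOR a = 1 XOR 1 = 0
t6 = t5 XOR c = 0 XOR 0 = 0
t7 = t2 XOR t6 = 0 XOR 0 = 0
t8 = t5 XOR a = 0 XOR 1 = 1
t9 = c XOR t2 = 0 XOR 0 = 0
t10 = t5 XNOR t8 = 0 XNOR 1 = 0
t12 = t10 XNOR t5 = 0 XNOR 0 = 1
t13 = t3 XNOR t2 = 1 XNOR 0 = 0
t14 = t9 XOR t13 = 0 XOR 0 = 0
t15 = b XOR t14 = 0 XOR 0 = 0
t17 = t7 XOR d = 0 XOR 1 = 1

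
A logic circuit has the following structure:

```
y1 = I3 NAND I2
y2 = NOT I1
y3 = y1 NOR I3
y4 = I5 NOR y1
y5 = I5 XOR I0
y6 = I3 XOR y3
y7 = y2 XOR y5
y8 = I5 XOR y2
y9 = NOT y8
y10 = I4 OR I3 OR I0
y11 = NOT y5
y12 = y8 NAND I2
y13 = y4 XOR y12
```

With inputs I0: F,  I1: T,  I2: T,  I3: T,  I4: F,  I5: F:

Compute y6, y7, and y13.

y6 = T, y7 = F, y13 = F

y1 = I3 NAND I2 = T NAND T = F
y2 = NOT I1 = NOT T = F
y3 = y1 NOR I3 = F NOR T = F
y4 = I5 NOR y1 = F NOR F = T
y5 = I5 XOR I0 = F XOR F = F
y6 = I3 XOR y3 = T XOR F = T
y7 = y2 XOR y5 = F XOR F = F
y8 = I5 XOR y2 = F XOR F = F
y12 = y8 NAND I2 = F NAND T = T
y13 = y4 XOR y12 = T XOR T = F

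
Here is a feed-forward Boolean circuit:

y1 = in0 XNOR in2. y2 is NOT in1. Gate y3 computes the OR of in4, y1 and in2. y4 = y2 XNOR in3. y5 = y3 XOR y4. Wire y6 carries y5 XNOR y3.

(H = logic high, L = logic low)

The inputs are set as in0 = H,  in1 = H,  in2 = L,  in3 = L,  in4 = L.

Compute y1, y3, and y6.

y1 = L, y3 = L, y6 = L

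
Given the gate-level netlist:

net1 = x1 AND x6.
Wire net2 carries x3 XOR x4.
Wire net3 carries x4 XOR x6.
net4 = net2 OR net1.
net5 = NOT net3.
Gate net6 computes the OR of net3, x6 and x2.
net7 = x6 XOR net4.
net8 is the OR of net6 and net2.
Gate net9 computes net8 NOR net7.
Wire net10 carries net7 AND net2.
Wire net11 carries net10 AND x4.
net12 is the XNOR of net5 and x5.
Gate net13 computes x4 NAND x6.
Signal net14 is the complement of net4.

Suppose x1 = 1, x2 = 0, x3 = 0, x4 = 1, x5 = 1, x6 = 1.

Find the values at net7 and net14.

net1 = x1 AND x6 = 1 AND 1 = 1
net2 = x3 XOR x4 = 0 XOR 1 = 1
net4 = net2 OR net1 = 1 OR 1 = 1
net7 = x6 XOR net4 = 1 XOR 1 = 0
net14 = NOT net4 = NOT 1 = 0

net7 = 0  net14 = 0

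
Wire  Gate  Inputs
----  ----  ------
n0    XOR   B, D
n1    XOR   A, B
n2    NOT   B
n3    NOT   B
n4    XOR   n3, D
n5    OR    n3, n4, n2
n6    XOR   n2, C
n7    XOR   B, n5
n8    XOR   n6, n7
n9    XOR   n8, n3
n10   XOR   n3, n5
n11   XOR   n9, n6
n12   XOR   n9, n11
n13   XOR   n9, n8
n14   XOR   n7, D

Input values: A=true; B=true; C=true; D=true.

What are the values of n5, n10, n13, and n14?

n2 = NOT B = NOT true = false
n3 = NOT B = NOT true = false
n4 = n3 XOR D = false XOR true = true
n5 = n3 OR n4 OR n2 = false OR true OR false = true
n6 = n2 XOR C = false XOR true = true
n7 = B XOR n5 = true XOR true = false
n8 = n6 XOR n7 = true XOR false = true
n9 = n8 XOR n3 = true XOR false = true
n10 = n3 XOR n5 = false XOR true = true
n13 = n9 XOR n8 = true XOR true = false
n14 = n7 XOR D = false XOR true = true

n5 = true; n10 = true; n13 = false; n14 = true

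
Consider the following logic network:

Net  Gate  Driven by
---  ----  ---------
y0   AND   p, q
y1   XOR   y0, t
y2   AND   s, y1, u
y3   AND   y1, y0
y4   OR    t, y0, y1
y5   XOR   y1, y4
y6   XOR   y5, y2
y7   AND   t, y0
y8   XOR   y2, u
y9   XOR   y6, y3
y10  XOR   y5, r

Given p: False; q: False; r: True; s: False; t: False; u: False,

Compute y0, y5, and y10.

y0 = p AND q = False AND False = False
y1 = y0 XOR t = False XOR False = False
y4 = t OR y0 OR y1 = False OR False OR False = False
y5 = y1 XOR y4 = False XOR False = False
y10 = y5 XOR r = False XOR True = True

y0 = False, y5 = False, y10 = True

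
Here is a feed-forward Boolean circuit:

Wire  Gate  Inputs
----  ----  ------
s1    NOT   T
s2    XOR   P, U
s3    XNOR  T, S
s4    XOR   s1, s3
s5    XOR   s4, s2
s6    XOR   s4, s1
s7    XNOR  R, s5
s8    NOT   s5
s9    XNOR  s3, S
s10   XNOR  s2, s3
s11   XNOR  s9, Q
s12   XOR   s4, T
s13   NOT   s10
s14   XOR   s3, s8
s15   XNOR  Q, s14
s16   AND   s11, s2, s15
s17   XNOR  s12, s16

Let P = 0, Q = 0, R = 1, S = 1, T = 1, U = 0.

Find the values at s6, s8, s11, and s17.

s1 = NOT T = NOT 1 = 0
s2 = P XOR U = 0 XOR 0 = 0
s3 = T XNOR S = 1 XNOR 1 = 1
s4 = s1 XOR s3 = 0 XOR 1 = 1
s5 = s4 XOR s2 = 1 XOR 0 = 1
s6 = s4 XOR s1 = 1 XOR 0 = 1
s8 = NOT s5 = NOT 1 = 0
s9 = s3 XNOR S = 1 XNOR 1 = 1
s11 = s9 XNOR Q = 1 XNOR 0 = 0
s12 = s4 XOR T = 1 XOR 1 = 0
s14 = s3 XOR s8 = 1 XOR 0 = 1
s15 = Q XNOR s14 = 0 XNOR 1 = 0
s16 = s11 AND s2 AND s15 = 0 AND 0 AND 0 = 0
s17 = s12 XNOR s16 = 0 XNOR 0 = 1

s6 = 1, s8 = 0, s11 = 0, s17 = 1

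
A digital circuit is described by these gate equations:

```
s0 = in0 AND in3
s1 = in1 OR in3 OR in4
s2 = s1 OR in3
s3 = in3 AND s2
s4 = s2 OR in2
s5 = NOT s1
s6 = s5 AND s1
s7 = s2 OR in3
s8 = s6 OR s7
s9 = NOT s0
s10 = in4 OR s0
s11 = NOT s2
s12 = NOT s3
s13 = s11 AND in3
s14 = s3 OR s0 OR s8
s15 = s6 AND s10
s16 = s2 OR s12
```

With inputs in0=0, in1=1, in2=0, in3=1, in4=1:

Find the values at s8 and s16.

s1 = in1 OR in3 OR in4 = 1 OR 1 OR 1 = 1
s2 = s1 OR in3 = 1 OR 1 = 1
s3 = in3 AND s2 = 1 AND 1 = 1
s5 = NOT s1 = NOT 1 = 0
s6 = s5 AND s1 = 0 AND 1 = 0
s7 = s2 OR in3 = 1 OR 1 = 1
s8 = s6 OR s7 = 0 OR 1 = 1
s12 = NOT s3 = NOT 1 = 0
s16 = s2 OR s12 = 1 OR 0 = 1

s8 = 1, s16 = 1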